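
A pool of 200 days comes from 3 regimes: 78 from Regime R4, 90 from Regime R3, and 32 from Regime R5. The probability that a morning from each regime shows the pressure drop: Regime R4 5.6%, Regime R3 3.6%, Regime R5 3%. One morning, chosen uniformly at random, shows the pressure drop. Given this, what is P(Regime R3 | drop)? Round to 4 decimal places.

0.3782

Compute prior × likelihood for every hypothesis:
  Regime R4: 0.39 × 0.056 = 0.02184
  Regime R3: 0.45 × 0.036 = 0.0162
  Regime R5: 0.16 × 0.03 = 0.0048
Normalizing constant = 0.04284.
P(Regime R3 | evidence) = 0.0162 / 0.04284 ≈ 0.3782.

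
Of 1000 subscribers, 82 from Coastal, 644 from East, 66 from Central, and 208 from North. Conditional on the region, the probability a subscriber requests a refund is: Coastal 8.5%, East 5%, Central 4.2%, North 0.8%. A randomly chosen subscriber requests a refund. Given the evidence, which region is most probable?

Prior × likelihood for each hypothesis:
  Coastal: 0.082 × 0.085 = 0.00697
  East: 0.644 × 0.05 = 0.0322
  Central: 0.066 × 0.042 = 0.002772
  North: 0.208 × 0.008 = 0.001664
Normalizing constant = 0.043606.
Largest term belongs to East, so East is most probable.

East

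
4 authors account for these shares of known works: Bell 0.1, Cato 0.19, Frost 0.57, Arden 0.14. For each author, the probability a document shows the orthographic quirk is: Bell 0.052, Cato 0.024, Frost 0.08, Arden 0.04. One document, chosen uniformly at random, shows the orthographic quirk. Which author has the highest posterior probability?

Frost

Prior × likelihood for each hypothesis:
  Bell: 0.1 × 0.052 = 0.0052
  Cato: 0.19 × 0.024 = 0.00456
  Frost: 0.57 × 0.08 = 0.0456
  Arden: 0.14 × 0.04 = 0.0056
Normalizing constant = 0.06096.
Largest term belongs to Frost, so Frost is most probable.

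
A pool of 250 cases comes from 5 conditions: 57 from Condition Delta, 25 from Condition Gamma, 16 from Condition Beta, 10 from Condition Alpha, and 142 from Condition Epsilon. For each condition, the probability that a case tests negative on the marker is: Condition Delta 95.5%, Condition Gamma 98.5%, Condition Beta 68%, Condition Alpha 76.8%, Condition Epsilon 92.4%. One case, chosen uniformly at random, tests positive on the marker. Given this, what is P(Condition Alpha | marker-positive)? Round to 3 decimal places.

0.110

Taking complements, P(marker-positive | each) = Condition Delta 0.045, Condition Gamma 0.015, Condition Beta 0.32, Condition Alpha 0.232, Condition Epsilon 0.076.
Compute prior × likelihood for every hypothesis:
  Condition Delta: 0.228 × 0.045 = 0.01026
  Condition Gamma: 0.1 × 0.015 = 0.0015
  Condition Beta: 0.064 × 0.32 = 0.02048
  Condition Alpha: 0.04 × 0.232 = 0.00928
  Condition Epsilon: 0.568 × 0.076 = 0.043168
Normalizing constant = 0.084688.
P(Condition Alpha | evidence) = 0.00928 / 0.084688 ≈ 0.110.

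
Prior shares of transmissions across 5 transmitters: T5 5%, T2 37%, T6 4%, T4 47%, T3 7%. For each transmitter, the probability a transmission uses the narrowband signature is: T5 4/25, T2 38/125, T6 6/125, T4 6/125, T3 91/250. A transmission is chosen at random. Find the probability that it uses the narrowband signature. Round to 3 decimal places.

Compute prior × likelihood for every hypothesis:
  T5: 0.05 × 0.16 = 0.008
  T2: 0.37 × 0.304 = 0.11248
  T6: 0.04 × 0.048 = 0.00192
  T4: 0.47 × 0.048 = 0.02256
  T3: 0.07 × 0.364 = 0.02548
P(narrowband) = 0.008 + 0.11248 + 0.00192 + 0.02256 + 0.02548 = 0.17044 → 0.170.

0.170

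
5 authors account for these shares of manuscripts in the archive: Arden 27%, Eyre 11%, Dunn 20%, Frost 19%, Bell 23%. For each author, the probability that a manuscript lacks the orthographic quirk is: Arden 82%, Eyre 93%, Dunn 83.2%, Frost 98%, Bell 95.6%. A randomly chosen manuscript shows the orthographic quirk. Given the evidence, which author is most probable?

Arden

Taking complements, P(quirk | each) = Arden 0.18, Eyre 0.07, Dunn 0.168, Frost 0.02, Bell 0.044.
Compute prior × likelihood for every hypothesis:
  Arden: 0.27 × 0.18 = 0.0486
  Eyre: 0.11 × 0.07 = 0.0077
  Dunn: 0.2 × 0.168 = 0.0336
  Frost: 0.19 × 0.02 = 0.0038
  Bell: 0.23 × 0.044 = 0.01012
Total = 0.10382.
Largest term belongs to Arden, so Arden is most probable.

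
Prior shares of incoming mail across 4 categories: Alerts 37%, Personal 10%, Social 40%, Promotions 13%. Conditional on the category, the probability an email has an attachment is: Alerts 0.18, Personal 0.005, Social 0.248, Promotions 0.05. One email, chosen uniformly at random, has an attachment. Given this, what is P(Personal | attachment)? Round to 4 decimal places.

0.0029

Compute prior × likelihood for every hypothesis:
  Alerts: 0.37 × 0.18 = 0.0666
  Personal: 0.1 × 0.005 = 0.0005
  Social: 0.4 × 0.248 = 0.0992
  Promotions: 0.13 × 0.05 = 0.0065
Total = 0.1728.
P(Personal | evidence) = 0.0005 / 0.1728 ≈ 0.0029.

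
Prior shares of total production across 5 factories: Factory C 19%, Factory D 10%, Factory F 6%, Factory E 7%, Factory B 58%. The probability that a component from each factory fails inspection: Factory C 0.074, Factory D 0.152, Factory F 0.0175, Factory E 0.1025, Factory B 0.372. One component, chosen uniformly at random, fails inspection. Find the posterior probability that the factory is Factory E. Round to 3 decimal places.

Prior × likelihood for each hypothesis:
  Factory C: 0.19 × 0.074 = 0.01406
  Factory D: 0.1 × 0.152 = 0.0152
  Factory F: 0.06 × 0.0175 = 0.00105
  Factory E: 0.07 × 0.1025 = 0.007175
  Factory B: 0.58 × 0.372 = 0.21576
Total = 0.253245.
P(Factory E | evidence) = 0.007175 / 0.253245 ≈ 0.028.

0.028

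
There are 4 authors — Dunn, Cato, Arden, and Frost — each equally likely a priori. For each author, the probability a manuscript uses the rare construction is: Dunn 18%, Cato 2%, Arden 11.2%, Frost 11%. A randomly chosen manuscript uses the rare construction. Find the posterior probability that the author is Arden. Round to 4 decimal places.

0.2654

With a uniform prior (1/4 each), posterior ∝ likelihood:
  Dunn: 0.18
  Cato: 0.02
  Arden: 0.112
  Frost: 0.11
Normalizing constant = 0.422.
P(Arden | evidence) = 0.112 / 0.422 ≈ 0.2654.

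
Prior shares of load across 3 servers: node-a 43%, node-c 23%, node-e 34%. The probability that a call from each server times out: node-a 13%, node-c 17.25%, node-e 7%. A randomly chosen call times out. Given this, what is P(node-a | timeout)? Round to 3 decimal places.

By Bayes' rule, posterior ∝ prior × likelihood:
  node-a: 0.43 × 0.13 = 0.0559
  node-c: 0.23 × 0.1725 = 0.039675
  node-e: 0.34 × 0.07 = 0.0238
Normalizing constant = 0.119375.
P(node-a | evidence) = 0.0559 / 0.119375 ≈ 0.468.

0.468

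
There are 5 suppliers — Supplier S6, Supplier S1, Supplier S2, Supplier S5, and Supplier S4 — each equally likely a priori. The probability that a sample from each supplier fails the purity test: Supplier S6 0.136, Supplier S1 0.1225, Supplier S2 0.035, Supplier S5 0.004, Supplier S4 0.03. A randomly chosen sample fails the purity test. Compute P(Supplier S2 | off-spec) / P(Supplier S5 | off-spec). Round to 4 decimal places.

8.7500

With a uniform prior (1/5 each), posterior ∝ likelihood:
  Supplier S6: 0.136
  Supplier S1: 0.1225
  Supplier S2: 0.035
  Supplier S5: 0.004
  Supplier S4: 0.03
Total = 0.3275.
The ratio is 0.035 / 0.004 (the normalizer cancels) = 8.7500.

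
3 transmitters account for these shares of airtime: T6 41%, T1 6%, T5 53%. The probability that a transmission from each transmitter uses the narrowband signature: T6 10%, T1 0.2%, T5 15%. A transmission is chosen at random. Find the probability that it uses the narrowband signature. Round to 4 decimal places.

Unnormalized posteriors (prior × likelihood):
  T6: 0.41 × 0.1 = 0.041
  T1: 0.06 × 0.002 = 0.00012
  T5: 0.53 × 0.15 = 0.0795
P(narrowband) = 0.041 + 0.00012 + 0.0795 = 0.12062 → 0.1206.

0.1206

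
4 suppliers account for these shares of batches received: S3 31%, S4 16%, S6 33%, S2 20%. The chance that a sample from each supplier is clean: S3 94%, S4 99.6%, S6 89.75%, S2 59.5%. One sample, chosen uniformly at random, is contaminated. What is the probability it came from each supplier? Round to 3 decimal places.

S3 0.139, S4 0.005, S6 0.252, S2 0.604

Taking complements, P(contaminated | each) = S3 0.06, S4 0.004, S6 0.1025, S2 0.405.
Prior × likelihood for each hypothesis:
  S3: 0.31 × 0.06 = 0.0186
  S4: 0.16 × 0.004 = 0.00064
  S6: 0.33 × 0.1025 = 0.033825
  S2: 0.2 × 0.405 = 0.081
Normalizing constant = 0.134065.
P(S3 | contaminated) = 0.0186/0.134065 ≈ 0.139
P(S4 | contaminated) = 0.00064/0.134065 ≈ 0.005
P(S6 | contaminated) = 0.033825/0.134065 ≈ 0.252
P(S2 | contaminated) = 0.081/0.134065 ≈ 0.604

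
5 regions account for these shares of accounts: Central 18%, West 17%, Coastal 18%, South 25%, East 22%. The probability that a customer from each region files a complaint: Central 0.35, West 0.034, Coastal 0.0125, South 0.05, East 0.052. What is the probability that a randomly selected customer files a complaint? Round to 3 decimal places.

0.095

By Bayes' rule, posterior ∝ prior × likelihood:
  Central: 0.18 × 0.35 = 0.063
  West: 0.17 × 0.034 = 0.00578
  Coastal: 0.18 × 0.0125 = 0.00225
  South: 0.25 × 0.05 = 0.0125
  East: 0.22 × 0.052 = 0.01144
P(complaint) = 0.063 + 0.00578 + 0.00225 + 0.0125 + 0.01144 = 0.09497 → 0.095.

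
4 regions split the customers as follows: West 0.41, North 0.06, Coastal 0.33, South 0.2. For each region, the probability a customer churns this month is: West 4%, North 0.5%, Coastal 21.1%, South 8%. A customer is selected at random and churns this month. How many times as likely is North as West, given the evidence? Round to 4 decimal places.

By Bayes' rule, posterior ∝ prior × likelihood:
  West: 0.41 × 0.04 = 0.0164
  North: 0.06 × 0.005 = 0.0003
  Coastal: 0.33 × 0.211 = 0.06963
  South: 0.2 × 0.08 = 0.016
Normalizing constant = 0.10233.
The ratio is 0.0003 / 0.0164 (the normalizer cancels) = 0.0183.

0.0183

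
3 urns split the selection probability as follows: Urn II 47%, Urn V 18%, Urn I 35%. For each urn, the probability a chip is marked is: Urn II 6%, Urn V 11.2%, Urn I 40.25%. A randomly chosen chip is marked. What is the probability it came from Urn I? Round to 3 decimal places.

0.744

Compute prior × likelihood for every hypothesis:
  Urn II: 0.47 × 0.06 = 0.0282
  Urn V: 0.18 × 0.112 = 0.02016
  Urn I: 0.35 × 0.4025 = 0.140875
Normalizing constant = 0.189235.
P(Urn I | evidence) = 0.140875 / 0.189235 ≈ 0.744.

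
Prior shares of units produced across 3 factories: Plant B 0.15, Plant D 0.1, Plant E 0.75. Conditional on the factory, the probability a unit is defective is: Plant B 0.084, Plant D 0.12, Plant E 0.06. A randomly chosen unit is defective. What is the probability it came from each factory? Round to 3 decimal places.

Compute prior × likelihood for every hypothesis:
  Plant B: 0.15 × 0.084 = 0.0126
  Plant D: 0.1 × 0.12 = 0.012
  Plant E: 0.75 × 0.06 = 0.045
Normalizing constant = 0.0696.
P(Plant B | defective) = 0.0126/0.0696 ≈ 0.181
P(Plant D | defective) = 0.012/0.0696 ≈ 0.172
P(Plant E | defective) = 0.045/0.0696 ≈ 0.647

Plant B 0.181, Plant D 0.172, Plant E 0.647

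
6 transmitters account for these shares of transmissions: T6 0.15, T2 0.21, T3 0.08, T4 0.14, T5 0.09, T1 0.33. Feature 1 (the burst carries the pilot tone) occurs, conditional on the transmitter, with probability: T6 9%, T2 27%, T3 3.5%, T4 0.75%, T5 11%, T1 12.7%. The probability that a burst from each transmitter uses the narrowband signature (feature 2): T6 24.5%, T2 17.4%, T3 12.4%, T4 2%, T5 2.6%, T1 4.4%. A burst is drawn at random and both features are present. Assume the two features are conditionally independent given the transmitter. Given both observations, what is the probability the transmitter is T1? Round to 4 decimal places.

Compute prior × likelihood for every hypothesis:
  T6: 0.15 × 0.09 × 0.245 = 0.0033075
  T2: 0.21 × 0.27 × 0.174 = 0.0098658
  T3: 0.08 × 0.035 × 0.124 = 0.0003472
  T4: 0.14 × 0.0075 × 0.02 = 0.000021
  T5: 0.09 × 0.11 × 0.026 = 0.0002574
  T1: 0.33 × 0.127 × 0.044 = 0.00184404
Sum = 0.01564294.
P(T1 | evidence) = 0.00184404 / 0.01564294 ≈ 0.1179.

0.1179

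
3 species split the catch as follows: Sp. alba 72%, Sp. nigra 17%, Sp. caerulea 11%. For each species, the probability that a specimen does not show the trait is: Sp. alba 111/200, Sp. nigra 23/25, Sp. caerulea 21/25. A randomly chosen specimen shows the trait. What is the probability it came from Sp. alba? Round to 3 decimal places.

0.911

Taking complements, P(trait | each) = Sp. alba 0.445, Sp. nigra 0.08, Sp. caerulea 0.16.
Prior × likelihood for each hypothesis:
  Sp. alba: 0.72 × 0.445 = 0.3204
  Sp. nigra: 0.17 × 0.08 = 0.0136
  Sp. caerulea: 0.11 × 0.16 = 0.0176
Normalizing constant = 0.3516.
P(Sp. alba | evidence) = 0.3204 / 0.3516 ≈ 0.911.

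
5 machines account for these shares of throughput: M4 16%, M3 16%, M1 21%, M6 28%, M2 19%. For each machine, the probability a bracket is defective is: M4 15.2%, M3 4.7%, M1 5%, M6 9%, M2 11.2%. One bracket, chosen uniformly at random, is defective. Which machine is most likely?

By Bayes' rule, posterior ∝ prior × likelihood:
  M4: 0.16 × 0.152 = 0.02432
  M3: 0.16 × 0.047 = 0.00752
  M1: 0.21 × 0.05 = 0.0105
  M6: 0.28 × 0.09 = 0.0252
  M2: 0.19 × 0.112 = 0.02128
Normalizing constant = 0.08882.
Largest term belongs to M6, so M6 is most probable.

M6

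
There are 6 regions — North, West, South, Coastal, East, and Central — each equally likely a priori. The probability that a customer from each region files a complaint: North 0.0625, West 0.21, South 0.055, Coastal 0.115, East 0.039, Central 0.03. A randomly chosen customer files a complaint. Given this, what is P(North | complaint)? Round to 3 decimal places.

0.122

Since the prior is uniform, the posterior is proportional to the likelihood:
  North: 0.0625
  West: 0.21
  South: 0.055
  Coastal: 0.115
  East: 0.039
  Central: 0.03
Sum = 0.5115.
P(North | evidence) = 0.0625 / 0.5115 ≈ 0.122.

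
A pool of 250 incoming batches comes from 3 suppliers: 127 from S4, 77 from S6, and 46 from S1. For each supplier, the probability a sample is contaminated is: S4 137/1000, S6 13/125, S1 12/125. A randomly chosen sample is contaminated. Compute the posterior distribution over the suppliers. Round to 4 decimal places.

S4 0.5834, S6 0.2685, S1 0.1481

Unnormalized posteriors (prior × likelihood):
  S4: 0.508 × 0.137 = 0.069596
  S6: 0.308 × 0.104 = 0.032032
  S1: 0.184 × 0.096 = 0.017664
Normalizing constant = 0.119292.
P(S4 | contaminated) = 0.069596/0.119292 ≈ 0.5834
P(S6 | contaminated) = 0.032032/0.119292 ≈ 0.2685
P(S1 | contaminated) = 0.017664/0.119292 ≈ 0.1481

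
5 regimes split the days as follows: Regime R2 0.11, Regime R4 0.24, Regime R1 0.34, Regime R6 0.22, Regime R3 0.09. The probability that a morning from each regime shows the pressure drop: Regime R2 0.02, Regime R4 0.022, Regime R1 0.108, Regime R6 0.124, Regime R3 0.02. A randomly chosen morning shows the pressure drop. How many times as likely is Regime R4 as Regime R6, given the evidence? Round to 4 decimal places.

By Bayes' rule, posterior ∝ prior × likelihood:
  Regime R2: 0.11 × 0.02 = 0.0022
  Regime R4: 0.24 × 0.022 = 0.00528
  Regime R1: 0.34 × 0.108 = 0.03672
  Regime R6: 0.22 × 0.124 = 0.02728
  Regime R3: 0.09 × 0.02 = 0.0018
Normalizing constant = 0.07328.
The ratio is 0.00528 / 0.02728 (the normalizer cancels) = 0.1935.

0.1935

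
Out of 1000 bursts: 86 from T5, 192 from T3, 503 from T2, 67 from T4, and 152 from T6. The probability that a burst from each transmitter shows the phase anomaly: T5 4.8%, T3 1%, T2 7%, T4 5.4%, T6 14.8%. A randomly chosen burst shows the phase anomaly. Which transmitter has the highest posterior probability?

T2

Compute prior × likelihood for every hypothesis:
  T5: 0.086 × 0.048 = 0.004128
  T3: 0.192 × 0.01 = 0.00192
  T2: 0.503 × 0.07 = 0.03521
  T4: 0.067 × 0.054 = 0.003618
  T6: 0.152 × 0.148 = 0.022496
Sum = 0.067372.
Largest term belongs to T2, so T2 is most probable.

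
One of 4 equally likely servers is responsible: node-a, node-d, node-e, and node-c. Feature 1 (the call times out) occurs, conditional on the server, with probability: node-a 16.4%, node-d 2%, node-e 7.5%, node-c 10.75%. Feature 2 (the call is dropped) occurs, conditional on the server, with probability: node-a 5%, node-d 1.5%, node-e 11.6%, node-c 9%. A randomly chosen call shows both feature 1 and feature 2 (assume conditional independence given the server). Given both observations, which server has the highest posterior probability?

node-c

With a uniform prior (1/4 each), posterior ∝ likelihood:
  node-a: 0.164 × 0.05 = 0.0082
  node-d: 0.02 × 0.015 = 0.0003
  node-e: 0.075 × 0.116 = 0.0087
  node-c: 0.1075 × 0.09 = 0.009675
Total = 0.026875.
Largest term belongs to node-c, so node-c is most probable.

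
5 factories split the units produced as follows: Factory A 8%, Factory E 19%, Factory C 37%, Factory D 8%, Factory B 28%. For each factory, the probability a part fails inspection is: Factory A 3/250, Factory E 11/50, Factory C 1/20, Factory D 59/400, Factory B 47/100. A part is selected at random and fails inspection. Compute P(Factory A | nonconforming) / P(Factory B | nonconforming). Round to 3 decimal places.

Unnormalized posteriors (prior × likelihood):
  Factory A: 0.08 × 0.012 = 0.00096
  Factory E: 0.19 × 0.22 = 0.0418
  Factory C: 0.37 × 0.05 = 0.0185
  Factory D: 0.08 × 0.1475 = 0.0118
  Factory B: 0.28 × 0.47 = 0.1316
Sum = 0.20466.
The ratio is 0.00096 / 0.1316 (the normalizer cancels) = 0.007.

0.007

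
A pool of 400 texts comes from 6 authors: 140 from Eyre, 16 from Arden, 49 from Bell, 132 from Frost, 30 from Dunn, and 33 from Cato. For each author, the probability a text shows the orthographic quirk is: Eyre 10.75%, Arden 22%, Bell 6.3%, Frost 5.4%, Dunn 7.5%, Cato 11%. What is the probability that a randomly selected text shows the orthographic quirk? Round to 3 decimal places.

Prior × likelihood for each hypothesis:
  Eyre: 0.35 × 0.1075 = 0.037625
  Arden: 0.04 × 0.22 = 0.0088
  Bell: 0.1225 × 0.063 = 0.0077175
  Frost: 0.33 × 0.054 = 0.01782
  Dunn: 0.075 × 0.075 = 0.005625
  Cato: 0.0825 × 0.11 = 0.009075
P(quirk) = 0.037625 + 0.0088 + 0.0077175 + 0.01782 + 0.005625 + 0.009075 = 0.0866625 → 0.087.

0.087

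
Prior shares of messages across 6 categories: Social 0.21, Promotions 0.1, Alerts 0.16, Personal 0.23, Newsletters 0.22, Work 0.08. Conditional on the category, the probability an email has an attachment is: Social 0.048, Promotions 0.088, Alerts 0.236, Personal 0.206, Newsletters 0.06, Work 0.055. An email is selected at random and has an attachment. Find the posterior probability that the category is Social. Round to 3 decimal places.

0.083

Compute prior × likelihood for every hypothesis:
  Social: 0.21 × 0.048 = 0.01008
  Promotions: 0.1 × 0.088 = 0.0088
  Alerts: 0.16 × 0.236 = 0.03776
  Personal: 0.23 × 0.206 = 0.04738
  Newsletters: 0.22 × 0.06 = 0.0132
  Work: 0.08 × 0.055 = 0.0044
Total = 0.12162.
P(Social | evidence) = 0.01008 / 0.12162 ≈ 0.083.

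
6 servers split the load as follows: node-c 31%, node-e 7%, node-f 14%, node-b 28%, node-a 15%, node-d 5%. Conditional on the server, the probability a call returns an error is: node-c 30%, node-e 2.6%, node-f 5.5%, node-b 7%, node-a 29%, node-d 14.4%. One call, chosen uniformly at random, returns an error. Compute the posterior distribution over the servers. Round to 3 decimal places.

By Bayes' rule, posterior ∝ prior × likelihood:
  node-c: 0.31 × 0.3 = 0.093
  node-e: 0.07 × 0.026 = 0.00182
  node-f: 0.14 × 0.055 = 0.0077
  node-b: 0.28 × 0.07 = 0.0196
  node-a: 0.15 × 0.29 = 0.0435
  node-d: 0.05 × 0.144 = 0.0072
Normalizing constant = 0.17282.
P(node-c | error) = 0.093/0.17282 ≈ 0.538
P(node-e | error) = 0.00182/0.17282 ≈ 0.011
P(node-f | error) = 0.0077/0.17282 ≈ 0.045
P(node-b | error) = 0.0196/0.17282 ≈ 0.113
P(node-a | error) = 0.0435/0.17282 ≈ 0.252
P(node-d | error) = 0.0072/0.17282 ≈ 0.042
(Check: 0.538+0.011+0.045+0.113+0.252+0.042 = 1.001.)

node-c 0.538, node-e 0.011, node-f 0.045, node-b 0.113, node-a 0.252, node-d 0.042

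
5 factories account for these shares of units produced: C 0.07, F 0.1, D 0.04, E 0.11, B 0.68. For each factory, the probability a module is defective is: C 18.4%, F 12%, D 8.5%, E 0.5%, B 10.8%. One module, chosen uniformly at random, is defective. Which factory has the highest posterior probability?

Compute prior × likelihood for every hypothesis:
  C: 0.07 × 0.184 = 0.01288
  F: 0.1 × 0.12 = 0.012
  D: 0.04 × 0.085 = 0.0034
  E: 0.11 × 0.005 = 0.00055
  B: 0.68 × 0.108 = 0.07344
Total = 0.10227.
Largest term belongs to B, so B is most probable.

B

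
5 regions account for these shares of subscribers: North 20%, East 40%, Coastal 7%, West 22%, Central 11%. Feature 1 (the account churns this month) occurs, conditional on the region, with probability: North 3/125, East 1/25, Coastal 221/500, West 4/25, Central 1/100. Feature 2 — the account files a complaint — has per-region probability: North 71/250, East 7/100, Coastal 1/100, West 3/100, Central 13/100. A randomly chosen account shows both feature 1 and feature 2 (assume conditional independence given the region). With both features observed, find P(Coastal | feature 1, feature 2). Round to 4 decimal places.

0.0775

Unnormalized posteriors (prior × likelihood):
  North: 0.2 × 0.024 × 0.284 = 0.0013632
  East: 0.4 × 0.04 × 0.07 = 0.00112
  Coastal: 0.07 × 0.442 × 0.01 = 0.0003094
  West: 0.22 × 0.16 × 0.03 = 0.001056
  Central: 0.11 × 0.01 × 0.13 = 0.000143
Total = 0.0039916.
P(Coastal | evidence) = 0.0003094 / 0.0039916 ≈ 0.0775.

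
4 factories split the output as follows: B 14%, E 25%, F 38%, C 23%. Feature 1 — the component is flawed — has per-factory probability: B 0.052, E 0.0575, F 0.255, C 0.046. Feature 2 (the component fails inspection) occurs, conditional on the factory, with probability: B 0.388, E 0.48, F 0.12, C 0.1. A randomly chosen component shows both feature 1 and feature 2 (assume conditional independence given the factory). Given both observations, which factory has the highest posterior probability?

F

Compute prior × likelihood for every hypothesis:
  B: 0.14 × 0.052 × 0.388 = 0.00282464
  E: 0.25 × 0.0575 × 0.48 = 0.0069
  F: 0.38 × 0.255 × 0.12 = 0.011628
  C: 0.23 × 0.046 × 0.1 = 0.001058
Sum = 0.02241064.
Largest term belongs to F, so F is most probable.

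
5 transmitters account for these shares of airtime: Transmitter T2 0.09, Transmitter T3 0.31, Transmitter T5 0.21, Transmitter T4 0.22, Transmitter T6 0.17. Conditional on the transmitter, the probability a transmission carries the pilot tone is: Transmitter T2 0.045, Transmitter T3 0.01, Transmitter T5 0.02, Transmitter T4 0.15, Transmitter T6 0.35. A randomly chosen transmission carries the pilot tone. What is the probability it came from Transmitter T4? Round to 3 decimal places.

By Bayes' rule, posterior ∝ prior × likelihood:
  Transmitter T2: 0.09 × 0.045 = 0.00405
  Transmitter T3: 0.31 × 0.01 = 0.0031
  Transmitter T5: 0.21 × 0.02 = 0.0042
  Transmitter T4: 0.22 × 0.15 = 0.033
  Transmitter T6: 0.17 × 0.35 = 0.0595
Normalizing constant = 0.10385.
P(Transmitter T4 | evidence) = 0.033 / 0.10385 ≈ 0.318.

0.318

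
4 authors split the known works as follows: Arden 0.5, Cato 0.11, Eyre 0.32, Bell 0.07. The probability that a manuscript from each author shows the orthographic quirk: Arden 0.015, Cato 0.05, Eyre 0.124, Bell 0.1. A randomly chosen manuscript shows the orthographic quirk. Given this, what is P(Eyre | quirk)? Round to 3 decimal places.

0.665

Compute prior × likelihood for every hypothesis:
  Arden: 0.5 × 0.015 = 0.0075
  Cato: 0.11 × 0.05 = 0.0055
  Eyre: 0.32 × 0.124 = 0.03968
  Bell: 0.07 × 0.1 = 0.007
Total = 0.05968.
P(Eyre | evidence) = 0.03968 / 0.05968 ≈ 0.665.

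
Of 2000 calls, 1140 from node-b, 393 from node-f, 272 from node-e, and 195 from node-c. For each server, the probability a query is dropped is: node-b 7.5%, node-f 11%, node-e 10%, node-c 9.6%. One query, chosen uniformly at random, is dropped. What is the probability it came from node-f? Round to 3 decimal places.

0.248

By Bayes' rule, posterior ∝ prior × likelihood:
  node-b: 0.57 × 0.075 = 0.04275
  node-f: 0.1965 × 0.11 = 0.021615
  node-e: 0.136 × 0.1 = 0.0136
  node-c: 0.0975 × 0.096 = 0.00936
Total = 0.087325.
P(node-f | evidence) = 0.021615 / 0.087325 ≈ 0.248.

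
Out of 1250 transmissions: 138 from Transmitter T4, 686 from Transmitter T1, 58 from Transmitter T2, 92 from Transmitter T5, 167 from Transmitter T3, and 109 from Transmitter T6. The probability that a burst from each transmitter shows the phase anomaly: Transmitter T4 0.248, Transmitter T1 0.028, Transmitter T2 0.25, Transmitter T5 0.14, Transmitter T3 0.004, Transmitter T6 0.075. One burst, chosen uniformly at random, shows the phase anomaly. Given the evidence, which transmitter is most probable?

By Bayes' rule, posterior ∝ prior × likelihood:
  Transmitter T4: 0.1104 × 0.248 = 0.0273792
  Transmitter T1: 0.5488 × 0.028 = 0.0153664
  Transmitter T2: 0.0464 × 0.25 = 0.0116
  Transmitter T5: 0.0736 × 0.14 = 0.010304
  Transmitter T3: 0.1336 × 0.004 = 0.0005344
  Transmitter T6: 0.0872 × 0.075 = 0.00654
Sum = 0.071724.
Largest term belongs to Transmitter T4, so Transmitter T4 is most probable.

Transmitter T4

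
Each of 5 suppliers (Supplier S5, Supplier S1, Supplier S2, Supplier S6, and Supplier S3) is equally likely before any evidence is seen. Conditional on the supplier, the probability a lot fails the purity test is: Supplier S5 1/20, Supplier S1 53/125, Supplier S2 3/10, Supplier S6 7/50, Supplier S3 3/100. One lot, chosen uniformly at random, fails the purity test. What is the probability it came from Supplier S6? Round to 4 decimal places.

0.1483

With a uniform prior (1/5 each), posterior ∝ likelihood:
  Supplier S5: 0.05
  Supplier S1: 0.424
  Supplier S2: 0.3
  Supplier S6: 0.14
  Supplier S3: 0.03
Normalizing constant = 0.944.
P(Supplier S6 | evidence) = 0.14 / 0.944 ≈ 0.1483.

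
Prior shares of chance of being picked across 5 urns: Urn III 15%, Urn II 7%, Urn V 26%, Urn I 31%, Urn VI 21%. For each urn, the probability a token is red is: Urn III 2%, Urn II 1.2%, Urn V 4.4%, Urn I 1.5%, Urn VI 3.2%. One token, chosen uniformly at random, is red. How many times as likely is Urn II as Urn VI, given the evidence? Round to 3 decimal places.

0.125

By Bayes' rule, posterior ∝ prior × likelihood:
  Urn III: 0.15 × 0.02 = 0.003
  Urn II: 0.07 × 0.012 = 0.00084
  Urn V: 0.26 × 0.044 = 0.01144
  Urn I: 0.31 × 0.015 = 0.00465
  Urn VI: 0.21 × 0.032 = 0.00672
Normalizing constant = 0.02665.
The ratio is 0.00084 / 0.00672 (the normalizer cancels) = 0.125.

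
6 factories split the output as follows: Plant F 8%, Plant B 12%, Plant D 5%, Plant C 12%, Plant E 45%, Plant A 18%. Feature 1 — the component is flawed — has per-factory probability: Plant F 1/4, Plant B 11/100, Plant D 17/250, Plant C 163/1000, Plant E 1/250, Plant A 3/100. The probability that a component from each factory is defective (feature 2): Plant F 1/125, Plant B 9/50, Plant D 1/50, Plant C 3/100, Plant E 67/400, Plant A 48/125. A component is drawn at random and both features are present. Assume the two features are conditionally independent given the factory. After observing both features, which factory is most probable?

Plant B

Unnormalized posteriors (prior × likelihood):
  Plant F: 0.08 × 0.25 × 0.008 = 0.00016
  Plant B: 0.12 × 0.11 × 0.18 = 0.002376
  Plant D: 0.05 × 0.068 × 0.02 = 0.000068
  Plant C: 0.12 × 0.163 × 0.03 = 0.0005868
  Plant E: 0.45 × 0.004 × 0.1675 = 0.0003015
  Plant A: 0.18 × 0.03 × 0.384 = 0.0020736
Sum = 0.0055659.
Largest term belongs to Plant B, so Plant B is most probable.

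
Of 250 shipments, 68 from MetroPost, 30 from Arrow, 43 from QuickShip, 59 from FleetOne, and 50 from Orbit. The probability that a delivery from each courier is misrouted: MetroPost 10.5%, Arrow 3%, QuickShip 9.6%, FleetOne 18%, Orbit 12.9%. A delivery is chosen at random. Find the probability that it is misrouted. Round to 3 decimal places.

0.117

By Bayes' rule, posterior ∝ prior × likelihood:
  MetroPost: 0.272 × 0.105 = 0.02856
  Arrow: 0.12 × 0.03 = 0.0036
  QuickShip: 0.172 × 0.096 = 0.016512
  FleetOne: 0.236 × 0.18 = 0.04248
  Orbit: 0.2 × 0.129 = 0.0258
P(misrouted) = 0.02856 + 0.0036 + 0.016512 + 0.04248 + 0.0258 = 0.116952 → 0.117.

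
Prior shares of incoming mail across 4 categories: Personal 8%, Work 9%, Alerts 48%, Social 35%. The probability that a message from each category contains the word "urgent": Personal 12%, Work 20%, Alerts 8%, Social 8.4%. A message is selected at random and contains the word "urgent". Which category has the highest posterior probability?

Compute prior × likelihood for every hypothesis:
  Personal: 0.08 × 0.12 = 0.0096
  Work: 0.09 × 0.2 = 0.018
  Alerts: 0.48 × 0.08 = 0.0384
  Social: 0.35 × 0.084 = 0.0294
Normalizing constant = 0.0954.
Largest term belongs to Alerts, so Alerts is most probable.

Alerts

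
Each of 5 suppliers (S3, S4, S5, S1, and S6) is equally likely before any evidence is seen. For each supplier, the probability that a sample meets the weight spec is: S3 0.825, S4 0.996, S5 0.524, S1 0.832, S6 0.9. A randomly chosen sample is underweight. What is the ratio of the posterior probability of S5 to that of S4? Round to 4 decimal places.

Taking complements, P(underweight | each) = S3 0.175, S4 0.004, S5 0.476, S1 0.168, S6 0.1.
Since the prior is uniform, the posterior is proportional to the likelihood:
  S3: 0.175
  S4: 0.004
  S5: 0.476
  S1: 0.168
  S6: 0.1
Sum = 0.923.
The ratio is 0.476 / 0.004 (the normalizer cancels) = 119.0000.

119.0000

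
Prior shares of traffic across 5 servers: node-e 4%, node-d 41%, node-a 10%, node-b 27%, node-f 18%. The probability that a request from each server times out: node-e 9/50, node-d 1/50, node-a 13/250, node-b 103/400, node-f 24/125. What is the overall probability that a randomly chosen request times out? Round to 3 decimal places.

0.125

Unnormalized posteriors (prior × likelihood):
  node-e: 0.04 × 0.18 = 0.0072
  node-d: 0.41 × 0.02 = 0.0082
  node-a: 0.1 × 0.052 = 0.0052
  node-b: 0.27 × 0.2575 = 0.069525
  node-f: 0.18 × 0.192 = 0.03456
P(timeout) = 0.0072 + 0.0082 + 0.0052 + 0.069525 + 0.03456 = 0.124685 → 0.125.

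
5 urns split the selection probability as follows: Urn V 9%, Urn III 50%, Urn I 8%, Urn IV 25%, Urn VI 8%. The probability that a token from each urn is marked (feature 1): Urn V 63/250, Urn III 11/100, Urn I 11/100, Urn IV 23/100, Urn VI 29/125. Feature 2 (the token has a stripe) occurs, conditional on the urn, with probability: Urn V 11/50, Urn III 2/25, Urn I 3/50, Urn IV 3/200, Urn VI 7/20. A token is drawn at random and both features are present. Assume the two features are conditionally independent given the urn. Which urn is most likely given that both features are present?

Urn VI

By Bayes' rule, posterior ∝ prior × likelihood:
  Urn V: 0.09 × 0.252 × 0.22 = 0.0049896
  Urn III: 0.5 × 0.11 × 0.08 = 0.0044
  Urn I: 0.08 × 0.11 × 0.06 = 0.000528
  Urn IV: 0.25 × 0.23 × 0.015 = 0.0008625
  Urn VI: 0.08 × 0.232 × 0.35 = 0.006496
Normalizing constant = 0.0172761.
Largest term belongs to Urn VI, so Urn VI is most probable.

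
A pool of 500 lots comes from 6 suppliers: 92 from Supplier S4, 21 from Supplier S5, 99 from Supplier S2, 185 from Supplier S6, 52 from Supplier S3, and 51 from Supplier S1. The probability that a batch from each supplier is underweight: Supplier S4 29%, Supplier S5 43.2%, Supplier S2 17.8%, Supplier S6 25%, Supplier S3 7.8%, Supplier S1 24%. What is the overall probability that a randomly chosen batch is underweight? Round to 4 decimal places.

By Bayes' rule, posterior ∝ prior × likelihood:
  Supplier S4: 0.184 × 0.29 = 0.05336
  Supplier S5: 0.042 × 0.432 = 0.018144
  Supplier S2: 0.198 × 0.178 = 0.035244
  Supplier S6: 0.37 × 0.25 = 0.0925
  Supplier S3: 0.104 × 0.078 = 0.008112
  Supplier S1: 0.102 × 0.24 = 0.02448
P(underweight) = 0.05336 + 0.018144 + 0.035244 + 0.0925 + 0.008112 + 0.02448 = 0.23184 → 0.2318.

0.2318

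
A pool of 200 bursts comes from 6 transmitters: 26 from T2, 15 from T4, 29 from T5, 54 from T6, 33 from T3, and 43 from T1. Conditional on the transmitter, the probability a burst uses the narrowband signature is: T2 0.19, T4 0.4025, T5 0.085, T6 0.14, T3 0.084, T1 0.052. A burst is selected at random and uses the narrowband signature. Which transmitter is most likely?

Unnormalized posteriors (prior × likelihood):
  T2: 0.13 × 0.19 = 0.0247
  T4: 0.075 × 0.4025 = 0.0301875
  T5: 0.145 × 0.085 = 0.012325
  T6: 0.27 × 0.14 = 0.0378
  T3: 0.165 × 0.084 = 0.01386
  T1: 0.215 × 0.052 = 0.01118
Total = 0.1300525.
Largest term belongs to T6, so T6 is most probable.

T6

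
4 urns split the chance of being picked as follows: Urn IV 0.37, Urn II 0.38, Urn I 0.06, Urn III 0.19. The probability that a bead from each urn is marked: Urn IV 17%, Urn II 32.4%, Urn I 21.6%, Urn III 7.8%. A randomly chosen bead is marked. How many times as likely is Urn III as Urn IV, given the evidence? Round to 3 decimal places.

0.236

Unnormalized posteriors (prior × likelihood):
  Urn IV: 0.37 × 0.17 = 0.0629
  Urn II: 0.38 × 0.324 = 0.12312
  Urn I: 0.06 × 0.216 = 0.01296
  Urn III: 0.19 × 0.078 = 0.01482
Total = 0.2138.
The ratio is 0.01482 / 0.0629 (the normalizer cancels) = 0.236.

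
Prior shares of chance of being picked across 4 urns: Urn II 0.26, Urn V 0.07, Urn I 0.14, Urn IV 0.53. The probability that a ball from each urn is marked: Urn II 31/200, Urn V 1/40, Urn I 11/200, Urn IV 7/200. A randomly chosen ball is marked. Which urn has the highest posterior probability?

Urn II

Unnormalized posteriors (prior × likelihood):
  Urn II: 0.26 × 0.155 = 0.0403
  Urn V: 0.07 × 0.025 = 0.00175
  Urn I: 0.14 × 0.055 = 0.0077
  Urn IV: 0.53 × 0.035 = 0.01855
Total = 0.0683.
Largest term belongs to Urn II, so Urn II is most probable.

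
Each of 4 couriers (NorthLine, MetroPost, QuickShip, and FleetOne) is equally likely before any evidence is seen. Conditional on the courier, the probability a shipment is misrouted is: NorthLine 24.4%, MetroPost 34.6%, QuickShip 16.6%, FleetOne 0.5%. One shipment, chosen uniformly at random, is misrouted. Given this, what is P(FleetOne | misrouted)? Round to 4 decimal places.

0.0066

With a uniform prior (1/4 each), posterior ∝ likelihood:
  NorthLine: 0.244
  MetroPost: 0.346
  QuickShip: 0.166
  FleetOne: 0.005
Normalizing constant = 0.761.
P(FleetOne | evidence) = 0.005 / 0.761 ≈ 0.0066.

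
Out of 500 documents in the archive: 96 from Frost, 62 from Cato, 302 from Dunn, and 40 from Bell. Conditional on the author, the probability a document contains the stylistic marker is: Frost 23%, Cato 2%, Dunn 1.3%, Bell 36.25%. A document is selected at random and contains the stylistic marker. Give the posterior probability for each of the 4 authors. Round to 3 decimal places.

Prior × likelihood for each hypothesis:
  Frost: 0.192 × 0.23 = 0.04416
  Cato: 0.124 × 0.02 = 0.00248
  Dunn: 0.604 × 0.013 = 0.007852
  Bell: 0.08 × 0.3625 = 0.029
Total = 0.083492.
P(Frost | marker) = 0.04416/0.083492 ≈ 0.529
P(Cato | marker) = 0.00248/0.083492 ≈ 0.030
P(Dunn | marker) = 0.007852/0.083492 ≈ 0.094
P(Bell | marker) = 0.029/0.083492 ≈ 0.347
(Check: 0.529+0.030+0.094+0.347 = 1.000.)

Frost 0.529, Cato 0.030, Dunn 0.094, Bell 0.347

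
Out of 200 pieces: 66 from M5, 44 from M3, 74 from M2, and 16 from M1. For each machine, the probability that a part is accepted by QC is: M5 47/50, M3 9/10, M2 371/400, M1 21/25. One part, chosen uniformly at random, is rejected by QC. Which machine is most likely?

M2

Taking complements, P(rejected | each) = M5 0.06, M3 0.1, M2 0.0725, M1 0.16.
Prior × likelihood for each hypothesis:
  M5: 0.33 × 0.06 = 0.0198
  M3: 0.22 × 0.1 = 0.022
  M2: 0.37 × 0.0725 = 0.026825
  M1: 0.08 × 0.16 = 0.0128
Normalizing constant = 0.081425.
Largest term belongs to M2, so M2 is most probable.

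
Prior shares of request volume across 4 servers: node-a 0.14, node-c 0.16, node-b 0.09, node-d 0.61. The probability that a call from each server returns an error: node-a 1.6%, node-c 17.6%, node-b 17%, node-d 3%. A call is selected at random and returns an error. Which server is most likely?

By Bayes' rule, posterior ∝ prior × likelihood:
  node-a: 0.14 × 0.016 = 0.00224
  node-c: 0.16 × 0.176 = 0.02816
  node-b: 0.09 × 0.17 = 0.0153
  node-d: 0.61 × 0.03 = 0.0183
Total = 0.064.
Largest term belongs to node-c, so node-c is most probable.

node-c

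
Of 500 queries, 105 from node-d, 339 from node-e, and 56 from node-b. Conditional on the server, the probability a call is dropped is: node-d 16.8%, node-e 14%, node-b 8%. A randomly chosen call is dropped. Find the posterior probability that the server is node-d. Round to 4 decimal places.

By Bayes' rule, posterior ∝ prior × likelihood:
  node-d: 0.21 × 0.168 = 0.03528
  node-e: 0.678 × 0.14 = 0.09492
  node-b: 0.112 × 0.08 = 0.00896
Total = 0.13916.
P(node-d | evidence) = 0.03528 / 0.13916 ≈ 0.2535.

0.2535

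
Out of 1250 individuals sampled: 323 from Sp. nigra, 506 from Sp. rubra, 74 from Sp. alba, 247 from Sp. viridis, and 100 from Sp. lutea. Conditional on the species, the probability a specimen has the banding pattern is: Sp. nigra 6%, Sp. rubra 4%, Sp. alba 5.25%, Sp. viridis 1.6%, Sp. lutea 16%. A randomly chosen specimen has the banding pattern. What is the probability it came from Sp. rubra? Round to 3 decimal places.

0.319

Prior × likelihood for each hypothesis:
  Sp. nigra: 0.2584 × 0.06 = 0.015504
  Sp. rubra: 0.4048 × 0.04 = 0.016192
  Sp. alba: 0.0592 × 0.0525 = 0.003108
  Sp. viridis: 0.1976 × 0.016 = 0.0031616
  Sp. lutea: 0.08 × 0.16 = 0.0128
Normalizing constant = 0.0507656.
P(Sp. rubra | evidence) = 0.016192 / 0.0507656 ≈ 0.319.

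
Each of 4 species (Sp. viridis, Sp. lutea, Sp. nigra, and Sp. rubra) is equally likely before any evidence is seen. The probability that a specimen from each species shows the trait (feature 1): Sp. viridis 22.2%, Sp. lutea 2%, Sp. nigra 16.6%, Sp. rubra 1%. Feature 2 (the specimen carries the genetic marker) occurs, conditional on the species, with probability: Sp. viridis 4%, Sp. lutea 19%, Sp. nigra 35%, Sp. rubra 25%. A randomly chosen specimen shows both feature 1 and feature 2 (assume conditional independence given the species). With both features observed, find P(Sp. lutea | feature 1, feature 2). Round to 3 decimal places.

Since the prior is uniform, the posterior is proportional to the likelihood:
  Sp. viridis: 0.222 × 0.04 = 0.00888
  Sp. lutea: 0.02 × 0.19 = 0.0038
  Sp. nigra: 0.166 × 0.35 = 0.0581
  Sp. rubra: 0.01 × 0.25 = 0.0025
Total = 0.07328.
P(Sp. lutea | evidence) = 0.0038 / 0.07328 ≈ 0.052.

0.052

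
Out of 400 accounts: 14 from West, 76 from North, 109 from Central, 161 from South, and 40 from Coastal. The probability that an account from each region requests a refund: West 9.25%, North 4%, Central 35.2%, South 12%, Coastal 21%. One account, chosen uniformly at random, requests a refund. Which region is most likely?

Prior × likelihood for each hypothesis:
  West: 0.035 × 0.0925 = 0.0032375
  North: 0.19 × 0.04 = 0.0076
  Central: 0.2725 × 0.352 = 0.09592
  South: 0.4025 × 0.12 = 0.0483
  Coastal: 0.1 × 0.21 = 0.021
Total = 0.1760575.
Largest term belongs to Central, so Central is most probable.

Central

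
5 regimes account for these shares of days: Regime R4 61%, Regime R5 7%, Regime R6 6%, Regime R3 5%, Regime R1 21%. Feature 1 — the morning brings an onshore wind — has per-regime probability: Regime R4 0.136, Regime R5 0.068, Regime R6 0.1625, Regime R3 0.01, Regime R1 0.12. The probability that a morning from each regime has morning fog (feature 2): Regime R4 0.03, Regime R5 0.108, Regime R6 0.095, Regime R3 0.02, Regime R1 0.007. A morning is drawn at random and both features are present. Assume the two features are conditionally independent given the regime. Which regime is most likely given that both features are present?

Compute prior × likelihood for every hypothesis:
  Regime R4: 0.61 × 0.136 × 0.03 = 0.0024888
  Regime R5: 0.07 × 0.068 × 0.108 = 0.00051408
  Regime R6: 0.06 × 0.1625 × 0.095 = 0.00092625
  Regime R3: 0.05 × 0.01 × 0.02 = 0.00001
  Regime R1: 0.21 × 0.12 × 0.007 = 0.0001764
Total = 0.00411553.
Largest term belongs to Regime R4, so Regime R4 is most probable.

Regime R4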